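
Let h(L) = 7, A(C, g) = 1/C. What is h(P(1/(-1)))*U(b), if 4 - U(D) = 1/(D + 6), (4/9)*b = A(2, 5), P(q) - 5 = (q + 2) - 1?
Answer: 1540/57 ≈ 27.018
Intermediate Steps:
P(q) = 6 + q (P(q) = 5 + ((q + 2) - 1) = 5 + ((2 + q) - 1) = 5 + (1 + q) = 6 + q)
b = 9/8 (b = (9/4)/2 = (9/4)*(½) = 9/8 ≈ 1.1250)
U(D) = 4 - 1/(6 + D) (U(D) = 4 - 1/(D + 6) = 4 - 1/(6 + D))
h(P(1/(-1)))*U(b) = 7*((23 + 4*(9/8))/(6 + 9/8)) = 7*((23 + 9/2)/(57/8)) = 7*((8/57)*(55/2)) = 7*(220/57) = 1540/57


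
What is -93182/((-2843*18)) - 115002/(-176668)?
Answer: 5586847481/2260202058 ≈ 2.4718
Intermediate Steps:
-93182/((-2843*18)) - 115002/(-176668) = -93182/(-51174) - 115002*(-1/176668) = -93182*(-1/51174) + 57501/88334 = 46591/25587 + 57501/88334 = 5586847481/2260202058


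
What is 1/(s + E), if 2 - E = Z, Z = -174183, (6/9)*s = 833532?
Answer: 1/1424483 ≈ 7.0201e-7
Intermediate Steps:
s = 1250298 (s = (3/2)*833532 = 1250298)
E = 174185 (E = 2 - 1*(-174183) = 2 + 174183 = 174185)
1/(s + E) = 1/(1250298 + 174185) = 1/1424483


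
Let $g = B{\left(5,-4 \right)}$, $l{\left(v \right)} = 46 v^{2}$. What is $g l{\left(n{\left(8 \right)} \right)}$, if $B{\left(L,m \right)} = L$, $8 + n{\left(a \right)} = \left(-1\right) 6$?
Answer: $45080$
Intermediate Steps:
$n{\left(a \right)} = -14$ ($n{\left(a \right)} = -8 - 6 = -14$)
$g = 5$
$g l{\left(n{\left(8 \right)} \right)} = 5 \cdot 46 \left(-14\right)^{2} = 5 \cdot 46 \cdot 196 = 5 \cdot 9016 = 45080$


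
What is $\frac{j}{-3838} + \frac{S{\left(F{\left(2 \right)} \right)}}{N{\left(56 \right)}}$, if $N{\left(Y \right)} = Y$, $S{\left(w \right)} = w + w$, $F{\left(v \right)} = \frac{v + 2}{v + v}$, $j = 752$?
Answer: $- \frac{8609}{53732} \approx -0.16022$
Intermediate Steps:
$F{\left(v \right)} = \frac{2 + v}{2 v}$
$S{\left(w \right)} = 2 w$
$\frac{j}{-3838} + \frac{S{\left(F{\left(2 \right)} \right)}}{N{\left(56 \right)}} = \frac{752}{-3838} + \frac{2 \frac{2 + 2}{2 \cdot 2}}{56} = 752 \left(- \frac{1}{3838}\right) + 2 \cdot \frac{1}{2} \cdot \frac{1}{2} \cdot 4 \cdot \frac{1}{56} = - \frac{376}{1919} + 2 \cdot 1 \cdot \frac{1}{56} = - \frac{376}{1919} + 2 \cdot \frac{1}{56} = - \frac{376}{1919} + \frac{1}{28} = - \frac{8609}{53732}$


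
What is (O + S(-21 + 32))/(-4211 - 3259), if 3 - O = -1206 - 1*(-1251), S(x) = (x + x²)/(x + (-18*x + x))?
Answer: 19/3320 ≈ 0.0057229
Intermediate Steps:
S(x) = -(x + x²)/(16*x) (S(x) = (x + x²)/(x - 17*x) = (x + x²)/((-16*x)) = (x + x²)*(-1/(16*x)) = -(x + x²)/(16*x))
O = -42 (O = 3 - (-1206 - 1*(-1251)) = 3 - (-1206 + 1251) = 3 - 1*45 = 3 - 45 = -42)
(O + S(-21 + 32))/(-4211 - 3259) = (-42 + (-1/16 - (-21 + 32)/16))/(-4211 - 3259) = (-42 + (-1/16 - 1/16*11))/(-7470) = (-42 + (-1/16 - 11/16))*(-1/7470) = (-42 - ¾)*(-1/7470) = -171/4*(-1/7470) = 19/3320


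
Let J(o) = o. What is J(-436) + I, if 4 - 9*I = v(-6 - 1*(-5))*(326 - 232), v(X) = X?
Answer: -3826/9 ≈ -425.11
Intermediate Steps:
I = 98/9 (I = 4/9 - (-6 - 1*(-5))*(326 - 232)/9 = 4/9 - (-6 + 5)*94/9 = 4/9 - (-1)*94/9 = 4/9 - 1/9*(-94) = 4/9 + 94/9 = 98/9 ≈ 10.889)
J(-436) + I = -436 + 98/9 = -3826/9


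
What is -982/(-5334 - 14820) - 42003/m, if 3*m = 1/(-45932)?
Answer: 58324117975367/10077 ≈ 5.7878e+9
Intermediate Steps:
m = -1/137796 (m = (⅓)/(-45932) = (⅓)*(-1/45932) = -1/137796 ≈ -7.2571e-6)
-982/(-5334 - 14820) - 42003/m = -982/(-5334 - 14820) - 42003/(-1/137796) = -982/(-20154) - 42003*(-137796) = -982*(-1/20154) + 5787845388 = 491/10077 + 5787845388 = 58324117975367/10077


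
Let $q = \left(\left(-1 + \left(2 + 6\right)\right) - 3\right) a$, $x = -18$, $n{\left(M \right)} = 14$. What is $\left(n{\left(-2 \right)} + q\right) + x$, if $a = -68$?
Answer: $-276$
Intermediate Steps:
$q = -272$ ($q = \left(\left(-1 + \left(2 + 6\right)\right) - 3\right) \left(-68\right) = \left(\left(-1 + 8\right) - 3\right) \left(-68\right) = \left(7 - 3\right) \left(-68\right) = 4 \left(-68\right) = -272$)
$\left(n{\left(-2 \right)} + q\right) + x = \left(14 - 272\right) - 18 = -258 - 18 = -276$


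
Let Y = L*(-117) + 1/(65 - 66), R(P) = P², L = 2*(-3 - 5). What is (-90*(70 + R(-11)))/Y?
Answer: -17190/1871 ≈ -9.1876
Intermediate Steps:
L = -16 (L = 2*(-8) = -16)
Y = 1871 (Y = -16*(-117) + 1/(65 - 66) = 1872 + 1/(-1) = 1872 - 1 = 1871)
(-90*(70 + R(-11)))/Y = -90*(70 + (-11)²)/1871 = -90*(70 + 121)*(1/1871) = -90*191*(1/1871) = -17190*1/1871 = -17190/1871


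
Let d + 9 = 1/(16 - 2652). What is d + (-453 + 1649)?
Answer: 3128931/2636 ≈ 1187.0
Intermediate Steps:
d = -23725/2636 (d = -9 + 1/(16 - 2652) = -9 + 1/(-2636) = -9 - 1/2636 = -23725/2636 ≈ -9.0004)
d + (-453 + 1649) = -23725/2636 + (-453 + 1649) = -23725/2636 + 1196 = 3128931/2636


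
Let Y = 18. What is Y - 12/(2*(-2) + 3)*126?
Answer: 1530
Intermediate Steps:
Y - 12/(2*(-2) + 3)*126 = 18 - 12/(2*(-2) + 3)*126 = 18 - 12/(-4 + 3)*126 = 18 - 12/(-1)*126 = 18 - 12*(-1)*126 = 18 + 12*126 = 18 + 1512 = 1530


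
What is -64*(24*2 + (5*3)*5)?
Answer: -7872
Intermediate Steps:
-64*(24*2 + (5*3)*5) = -64*(48 + 15*5) = -64*(48 + 75) = -64*123 = -7872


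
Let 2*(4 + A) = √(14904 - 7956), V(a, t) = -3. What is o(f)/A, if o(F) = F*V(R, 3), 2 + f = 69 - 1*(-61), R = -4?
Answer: -1536/1721 - 1152*√193/1721 ≈ -10.192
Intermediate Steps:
A = -4 + 3*√193 (A = -4 + √(14904 - 7956)/2 = -4 + √6948/2 = -4 + (6*√193)/2 = -4 + 3*√193 ≈ 37.677)
f = 128 (f = -2 + (69 - 1*(-61)) = -2 + (69 + 61) = -2 + 130 = 128)
o(F) = -3*F (o(F) = F*(-3) = -3*F)
o(f)/A = (-3*128)/(-4 + 3*√193) = -384/(-4 + 3*√193)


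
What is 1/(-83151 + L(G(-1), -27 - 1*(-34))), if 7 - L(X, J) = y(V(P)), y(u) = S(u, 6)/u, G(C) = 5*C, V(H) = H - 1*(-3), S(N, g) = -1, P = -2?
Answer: -1/83143 ≈ -1.2027e-5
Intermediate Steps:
V(H) = 3 + H (V(H) = H + 3 = 3 + H)
y(u) = -1/u
L(X, J) = 8 (L(X, J) = 7 - (-1)/(3 - 2) = 7 - (-1)/1 = 7 - (-1) = 7 - 1*(-1) = 7 + 1 = 8)
1/(-83151 + L(G(-1), -27 - 1*(-34))) = 1/(-83151 + 8) = 1/(-83143) = -1/83143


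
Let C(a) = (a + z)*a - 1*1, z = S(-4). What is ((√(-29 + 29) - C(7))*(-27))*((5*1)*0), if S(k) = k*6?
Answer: 0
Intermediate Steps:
S(k) = 6*k
z = -24 (z = 6*(-4) = -24)
C(a) = -1 + a*(-24 + a) (C(a) = (a - 24)*a - 1*1 = (-24 + a)*a - 1 = a*(-24 + a) - 1 = -1 + a*(-24 + a))
((√(-29 + 29) - C(7))*(-27))*((5*1)*0) = ((√(-29 + 29) - (-1 + 7² - 24*7))*(-27))*((5*1)*0) = ((√0 - (-1 + 49 - 168))*(-27))*(5*0) = ((0 - 1*(-120))*(-27))*0 = ((0 + 120)*(-27))*0 = (120*(-27))*0 = -3240*0 = 0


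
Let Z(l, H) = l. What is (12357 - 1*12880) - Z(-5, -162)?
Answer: -518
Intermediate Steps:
(12357 - 1*12880) - Z(-5, -162) = (12357 - 1*12880) - 1*(-5) = (12357 - 12880) + 5 = -523 + 5 = -518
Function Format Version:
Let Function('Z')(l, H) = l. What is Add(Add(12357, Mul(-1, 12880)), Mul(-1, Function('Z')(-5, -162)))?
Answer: -518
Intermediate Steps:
Add(Add(12357, Mul(-1, 12880)), Mul(-1, Function('Z')(-5, -162))) = Add(Add(12357, Mul(-1, 12880)), Mul(-1, -5)) = Add(Add(12357, -12880), 5) = Add(-523, 5) = -518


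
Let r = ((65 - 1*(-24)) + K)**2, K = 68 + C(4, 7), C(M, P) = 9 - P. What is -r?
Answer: -25281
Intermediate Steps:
K = 70 (K = 68 + (9 - 1*7) = 68 + (9 - 7) = 68 + 2 = 70)
r = 25281 (r = ((65 - 1*(-24)) + 70)**2 = ((65 + 24) + 70)**2 = (89 + 70)**2 = 159**2 = 25281)
-r = -1*25281 = -25281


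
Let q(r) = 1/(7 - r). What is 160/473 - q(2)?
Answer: 327/2365 ≈ 0.13827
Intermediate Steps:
160/473 - q(2) = 160/473 - (-1)/(-7 + 2) = 160*(1/473) - (-1)/(-5) = 160/473 - (-1)*(-1)/5 = 160/473 - 1*1/5 = 160/473 - 1/5 = 327/2365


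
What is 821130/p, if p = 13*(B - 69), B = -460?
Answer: -821130/6877 ≈ -119.40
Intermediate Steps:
p = -6877 (p = 13*(-460 - 69) = 13*(-529) = -6877)
821130/p = 821130/(-6877) = 821130*(-1/6877) = -821130/6877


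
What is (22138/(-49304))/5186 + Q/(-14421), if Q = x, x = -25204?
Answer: 3222052609439/1843656667512 ≈ 1.7476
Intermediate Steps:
Q = -25204
(22138/(-49304))/5186 + Q/(-14421) = (22138/(-49304))/5186 - 25204/(-14421) = (22138*(-1/49304))*(1/5186) - 25204*(-1/14421) = -11069/24652*1/5186 + 25204/14421 = -11069/127845272 + 25204/14421 = 3222052609439/1843656667512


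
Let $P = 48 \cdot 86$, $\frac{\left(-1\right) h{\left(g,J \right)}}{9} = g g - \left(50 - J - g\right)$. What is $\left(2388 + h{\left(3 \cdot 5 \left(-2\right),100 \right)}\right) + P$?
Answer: $-1764$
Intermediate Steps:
$h{\left(g,J \right)} = 450 - 9 J - 9 g - 9 g^{2}$ ($h{\left(g,J \right)} = - 9 \left(g g - \left(50 - J - g\right)\right) = - 9 \left(g^{2} - \left(50 - J - g\right)\right) = - 9 \left(g^{2} + \left(-50 + J + g\right)\right) = - 9 \left(-50 + J + g + g^{2}\right) = 450 - 9 J - 9 g - 9 g^{2}$)
$P = 4128$
$\left(2388 + h{\left(3 \cdot 5 \left(-2\right),100 \right)}\right) + P = \left(2388 - \left(450 + 8100 + 9 \cdot 3 \cdot 5 \left(-2\right)\right)\right) + 4128 = \left(2388 - \left(450 + 8100 + 9 \cdot 15 \left(-2\right)\right)\right) + 4128 = \left(2388 - \left(180 + 8100\right)\right) + 4128 = \left(2388 + \left(450 - 900 + 270 - 8100\right)\right) + 4128 = \left(2388 - 8280\right) + 4128 = -5892 + 4128 = -1764$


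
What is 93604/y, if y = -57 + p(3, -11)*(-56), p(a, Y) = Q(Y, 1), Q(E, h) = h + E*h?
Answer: 93604/503 ≈ 186.09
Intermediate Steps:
p(a, Y) = 1 + Y (p(a, Y) = 1*(1 + Y) = 1 + Y)
y = 503 (y = -57 + (1 - 11)*(-56) = -57 - 10*(-56) = -57 + 560 = 503)
93604/y = 93604/503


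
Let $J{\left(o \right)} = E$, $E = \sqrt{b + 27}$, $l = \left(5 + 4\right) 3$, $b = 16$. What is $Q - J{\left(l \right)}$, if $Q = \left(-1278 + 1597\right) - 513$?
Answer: $-194 - \sqrt{43} \approx -200.56$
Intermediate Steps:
$Q = -194$ ($Q = 319 - 513 = -194$)
$l = 27$ ($l = 9 \cdot 3 = 27$)
$E = \sqrt{43}$ ($E = \sqrt{16 + 27} = \sqrt{43} \approx 6.5574$)
$J{\left(o \right)} = \sqrt{43}$
$Q - J{\left(l \right)} = -194 - \sqrt{43}$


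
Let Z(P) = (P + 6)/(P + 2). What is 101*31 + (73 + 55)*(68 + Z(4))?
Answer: 36145/3 ≈ 12048.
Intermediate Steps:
Z(P) = (6 + P)/(2 + P)
101*31 + (73 + 55)*(68 + Z(4)) = 101*31 + (73 + 55)*(68 + (6 + 4)/(2 + 4)) = 3131 + 128*(68 + 10/6) = 3131 + 128*(68 + (⅙)*10) = 3131 + 128*(68 + 5/3) = 3131 + 128*(209/3) = 3131 + 26752/3 = 36145/3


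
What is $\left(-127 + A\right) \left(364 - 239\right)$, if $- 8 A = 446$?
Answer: $- \frac{91375}{4} \approx -22844.0$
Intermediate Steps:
$A = - \frac{223}{4}$ ($A = \left(- \frac{1}{8}\right) 446 = - \frac{223}{4} \approx -55.75$)
$\left(-127 + A\right) \left(364 - 239\right) = \left(-127 - \frac{223}{4}\right) \left(364 - 239\right) = \left(- \frac{731}{4}\right) 125 = - \frac{91375}{4}$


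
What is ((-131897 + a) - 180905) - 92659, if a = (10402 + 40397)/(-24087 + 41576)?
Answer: -7091056630/17489 ≈ -4.0546e+5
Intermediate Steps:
a = 50799/17489 ≈ 2.9046
((-131897 + a) - 180905) - 92659 = ((-131897 + 50799/17489) - 180905) - 92659 = (-2306695834/17489 - 180905) - 92659 = -5470543379/17489 - 92659 = -7091056630/17489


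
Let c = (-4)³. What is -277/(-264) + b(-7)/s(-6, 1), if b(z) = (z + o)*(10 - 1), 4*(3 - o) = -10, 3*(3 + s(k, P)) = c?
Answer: 30913/19272 ≈ 1.6040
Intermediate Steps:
c = -64
s(k, P) = -73/3 (s(k, P) = -3 + (⅓)*(-64) = -3 - 64/3 = -73/3)
o = 11/2 (o = 3 - ¼*(-10) = 3 + 5/2 = 11/2 ≈ 5.5000)
b(z) = 99/2 + 9*z (b(z) = (z + 11/2)*(10 - 1) = (11/2 + z)*9 = 99/2 + 9*z)
-277/(-264) + b(-7)/s(-6, 1) = -277/(-264) + (99/2 + 9*(-7))/(-73/3) = -277*(-1/264) + (99/2 - 63)*(-3/73) = 277/264 - 27/2*(-3/73) = 277/264 + 81/146 = 30913/19272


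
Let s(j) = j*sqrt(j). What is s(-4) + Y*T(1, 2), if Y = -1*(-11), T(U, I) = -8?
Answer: -88 - 8*I ≈ -88.0 - 8.0*I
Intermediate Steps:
s(j) = j**(3/2)
Y = 11
s(-4) + Y*T(1, 2) = (-4)**(3/2) + 11*(-8) = -8*I - 88 = -88 - 8*I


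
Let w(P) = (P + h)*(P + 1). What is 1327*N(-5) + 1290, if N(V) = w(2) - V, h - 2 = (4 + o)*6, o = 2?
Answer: 167165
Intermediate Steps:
h = 38 (h = 2 + (4 + 2)*6 = 2 + 6*6 = 2 + 36 = 38)
w(P) = (1 + P)*(38 + P) (w(P) = (P + 38)*(P + 1) = (38 + P)*(1 + P) = (1 + P)*(38 + P))
N(V) = 120 - V (N(V) = (38 + 2**2 + 39*2) - V = (38 + 4 + 78) - V = 120 - V)
1327*N(-5) + 1290 = 1327*(120 - 1*(-5)) + 1290 = 1327*(120 + 5) + 1290 = 1327*125 + 1290 = 165875 + 1290 = 167165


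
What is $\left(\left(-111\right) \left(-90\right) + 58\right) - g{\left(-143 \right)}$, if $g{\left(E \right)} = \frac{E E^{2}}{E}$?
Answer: $-10401$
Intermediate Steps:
$g{\left(E \right)} = E^{2}$ ($g{\left(E \right)} = \frac{E^{3}}{E} = E^{2}$)
$\left(\left(-111\right) \left(-90\right) + 58\right) - g{\left(-143 \right)} = \left(\left(-111\right) \left(-90\right) + 58\right) - \left(-143\right)^{2} = \left(9990 + 58\right) - 20449 = 10048 - 20449 = -10401$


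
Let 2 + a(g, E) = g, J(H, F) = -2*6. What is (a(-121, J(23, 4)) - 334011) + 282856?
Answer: -51278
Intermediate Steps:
J(H, F) = -12
a(g, E) = -2 + g
(a(-121, J(23, 4)) - 334011) + 282856 = ((-2 - 121) - 334011) + 282856 = (-123 - 334011) + 282856 = -334134 + 282856 = -51278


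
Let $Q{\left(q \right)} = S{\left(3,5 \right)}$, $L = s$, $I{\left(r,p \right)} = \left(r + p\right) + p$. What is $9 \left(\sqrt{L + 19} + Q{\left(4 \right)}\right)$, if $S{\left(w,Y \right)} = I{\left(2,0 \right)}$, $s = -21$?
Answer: $18 + 9 i \sqrt{2} \approx 18.0 + 12.728 i$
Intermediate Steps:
$I{\left(r,p \right)} = r + 2 p$ ($I{\left(r,p \right)} = \left(p + r\right) + p = r + 2 p$)
$S{\left(w,Y \right)} = 2$ ($S{\left(w,Y \right)} = 2 + 2 \cdot 0 = 2 + 0 = 2$)
$L = -21$
$Q{\left(q \right)} = 2$
$9 \left(\sqrt{L + 19} + Q{\left(4 \right)}\right) = 9 \left(\sqrt{-21 + 19} + 2\right) = 9 \left(\sqrt{-2} + 2\right) = 9 \left(i \sqrt{2} + 2\right) = 9 \left(2 + i \sqrt{2}\right) = 18 + 9 i \sqrt{2}$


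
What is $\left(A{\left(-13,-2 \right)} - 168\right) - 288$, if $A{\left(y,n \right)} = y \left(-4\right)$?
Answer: $-404$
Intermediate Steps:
$A{\left(y,n \right)} = - 4 y$
$\left(A{\left(-13,-2 \right)} - 168\right) - 288 = \left(\left(-4\right) \left(-13\right) - 168\right) - 288 = \left(52 - 168\right) - 288 = -116 - 288 = -404$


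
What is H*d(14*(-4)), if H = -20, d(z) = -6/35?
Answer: 24/7 ≈ 3.4286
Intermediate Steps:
d(z) = -6/35 (d(z) = -6*1/35 = -6/35)
H*d(14*(-4)) = -20*(-6/35) = 24/7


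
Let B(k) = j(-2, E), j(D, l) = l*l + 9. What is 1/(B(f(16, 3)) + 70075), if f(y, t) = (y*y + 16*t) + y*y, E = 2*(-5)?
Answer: 1/70184 ≈ 1.4248e-5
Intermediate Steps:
E = -10
j(D, l) = 9 + l² (j(D, l) = l² + 9 = 9 + l²)
f(y, t) = 2*y² + 16*t (f(y, t) = (y² + 16*t) + y² = 2*y² + 16*t)
B(k) = 109 (B(k) = 9 + (-10)² = 9 + 100 = 109)
1/(B(f(16, 3)) + 70075) = 1/(109 + 70075) = 1/70184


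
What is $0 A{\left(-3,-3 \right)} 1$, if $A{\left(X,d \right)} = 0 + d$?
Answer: $0$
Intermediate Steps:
$A{\left(X,d \right)} = d$
$0 A{\left(-3,-3 \right)} 1 = 0 \left(-3\right) 1 = 0 \cdot 1 = 0$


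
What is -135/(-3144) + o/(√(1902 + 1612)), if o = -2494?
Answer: 45/1048 - 1247*√3514/1757 ≈ -42.029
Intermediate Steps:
-135/(-3144) + o/(√(1902 + 1612)) = -135/(-3144) - 2494/√(1902 + 1612) = -135*(-1/3144) - 2494*√3514/3514 = 45/1048 - 1247*√3514/1757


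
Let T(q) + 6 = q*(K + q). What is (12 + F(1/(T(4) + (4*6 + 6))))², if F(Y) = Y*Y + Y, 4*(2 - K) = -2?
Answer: 903062601/6250000 ≈ 144.49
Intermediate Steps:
K = 5/2 (K = 2 - ¼*(-2) = 2 + ½ = 5/2 ≈ 2.5000)
T(q) = -6 + q*(5/2 + q)
F(Y) = Y + Y² (F(Y) = Y² + Y = Y + Y²)
(12 + F(1/(T(4) + (4*6 + 6))))² = (12 + (1 + 1/((-6 + 4² + (5/2)*4) + (4*6 + 6)))/((-6 + 4² + (5/2)*4) + (4*6 + 6)))² = (12 + (1 + 1/((-6 + 16 + 10) + (24 + 6)))/((-6 + 16 + 10) + (24 + 6)))² = (12 + (1 + 1/(20 + 30))/(20 + 30))² = (12 + (1 + 1/50)/50)² = (12 + (1/50)*(51/50))² = (12 + 51/2500)² = (30051/2500)² = 903062601/6250000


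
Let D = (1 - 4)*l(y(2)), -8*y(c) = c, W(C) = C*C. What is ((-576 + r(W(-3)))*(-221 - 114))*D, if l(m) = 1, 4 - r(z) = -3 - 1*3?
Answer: -568830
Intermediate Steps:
W(C) = C**2
y(c) = -c/8
r(z) = 10 (r(z) = 4 - (-3 - 1*3) = 4 - (-3 - 3) = 4 - 1*(-6) = 4 + 6 = 10)
D = -3 (D = (1 - 4)*1 = -3*1 = -3)
((-576 + r(W(-3)))*(-221 - 114))*D = ((-576 + 10)*(-221 - 114))*(-3) = -566*(-335)*(-3) = 189610*(-3) = -568830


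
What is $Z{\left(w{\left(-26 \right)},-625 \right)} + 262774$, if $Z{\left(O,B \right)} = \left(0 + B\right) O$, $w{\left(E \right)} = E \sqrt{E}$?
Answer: $262774 + 16250 i \sqrt{26} \approx 2.6277 \cdot 10^{5} + 82859.0 i$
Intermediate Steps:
$w{\left(E \right)} = E^{\frac{3}{2}}$
$Z{\left(O,B \right)} = B O$
$Z{\left(w{\left(-26 \right)},-625 \right)} + 262774 = - 625 \left(-26\right)^{\frac{3}{2}} + 262774 = - 625 \left(- 26 i \sqrt{26}\right) + 262774 = 16250 i \sqrt{26} + 262774 = 262774 + 16250 i \sqrt{26}$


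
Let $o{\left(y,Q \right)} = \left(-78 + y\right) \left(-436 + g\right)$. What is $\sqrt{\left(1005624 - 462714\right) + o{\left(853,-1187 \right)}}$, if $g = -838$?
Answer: $2 i \sqrt{111110} \approx 666.66 i$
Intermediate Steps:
$o{\left(y,Q \right)} = 99372 - 1274 y$ ($o{\left(y,Q \right)} = \left(-78 + y\right) \left(-436 - 838\right) = \left(-78 + y\right) \left(-1274\right) = 99372 - 1274 y$)
$\sqrt{\left(1005624 - 462714\right) + o{\left(853,-1187 \right)}} = \sqrt{\left(1005624 - 462714\right) + \left(99372 - 1086722\right)} = \sqrt{542910 - 987350} = \sqrt{-444440} = 2 i \sqrt{111110}$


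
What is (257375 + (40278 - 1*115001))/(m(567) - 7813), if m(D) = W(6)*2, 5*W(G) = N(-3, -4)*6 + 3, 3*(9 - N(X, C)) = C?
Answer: -182652/7787 ≈ -23.456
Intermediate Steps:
N(X, C) = 9 - C/3
W(G) = 13 (W(G) = ((9 - ⅓*(-4))*6 + 3)/5 = ((9 + 4/3)*6 + 3)/5 = ((31/3)*6 + 3)/5 = (62 + 3)/5 = (⅕)*65 = 13)
m(D) = 26 (m(D) = 13*2 = 26)
(257375 + (40278 - 1*115001))/(m(567) - 7813) = (257375 + (40278 - 1*115001))/(26 - 7813) = (257375 + (40278 - 115001))/(-7787) = (257375 - 74723)*(-1/7787) = 182652*(-1/7787) = -182652/7787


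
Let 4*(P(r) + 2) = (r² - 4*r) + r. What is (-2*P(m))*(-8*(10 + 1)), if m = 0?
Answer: -352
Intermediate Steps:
P(r) = -2 - 3*r/4 + r²/4 (P(r) = -2 + ((r² - 4*r) + r)/4 = -2 + (r² - 3*r)/4 = -2 + (-3*r/4 + r²/4) = -2 - 3*r/4 + r²/4)
(-2*P(m))*(-8*(10 + 1)) = (-2*(-2 - ¾*0 + (¼)*0²))*(-8*(10 + 1)) = (-2*(-2 + 0 + (¼)*0))*(-8*11) = -2*(-2 + 0 + 0)*(-88) = -2*(-2)*(-88) = 4*(-88) = -352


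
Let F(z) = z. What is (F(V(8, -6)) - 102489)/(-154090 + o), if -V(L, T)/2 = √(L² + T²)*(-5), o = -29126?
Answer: 102389/183216 ≈ 0.55884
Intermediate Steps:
V(L, T) = 10*√(L² + T²) (V(L, T) = -2*√(L² + T²)*(-5) = -(-10)*√(L² + T²) = 10*√(L² + T²))
(F(V(8, -6)) - 102489)/(-154090 + o) = (10*√(8² + (-6)²) - 102489)/(-154090 - 29126) = (10*√(64 + 36) - 102489)/(-183216) = (10*√100 - 102489)*(-1/183216) = (10*10 - 102489)*(-1/183216) = (100 - 102489)*(-1/183216) = -102389*(-1/183216) = 102389/183216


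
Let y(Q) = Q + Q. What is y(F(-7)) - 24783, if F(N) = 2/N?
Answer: -173485/7 ≈ -24784.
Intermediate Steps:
y(Q) = 2*Q
y(F(-7)) - 24783 = 2*(2/(-7)) - 24783 = 2*(2*(-1/7)) - 24783 = 2*(-2/7) - 24783 = -4/7 - 24783 = -173485/7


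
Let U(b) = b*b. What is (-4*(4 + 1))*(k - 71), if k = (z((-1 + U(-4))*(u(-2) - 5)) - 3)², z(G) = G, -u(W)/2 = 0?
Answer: -120260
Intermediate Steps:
u(W) = 0 (u(W) = -2*0 = 0)
U(b) = b²
k = 6084 (k = ((-1 + (-4)²)*(0 - 5) - 3)² = ((-1 + 16)*(-5) - 3)² = (15*(-5) - 3)² = (-75 - 3)² = (-78)² = 6084)
(-4*(4 + 1))*(k - 71) = (-4*(4 + 1))*(6084 - 71) = -4*5*6013 = -20*6013 = -120260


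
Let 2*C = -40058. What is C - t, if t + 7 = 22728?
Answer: -42750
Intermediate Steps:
t = 22721 (t = -7 + 22728 = 22721)
C = -20029 (C = (½)*(-40058) = -20029)
C - t = -20029 - 1*22721 = -20029 - 22721 = -42750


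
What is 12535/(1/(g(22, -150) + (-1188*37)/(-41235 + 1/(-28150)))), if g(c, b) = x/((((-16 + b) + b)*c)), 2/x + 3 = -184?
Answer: 10081912020944209285/754511342333012 ≈ 13362.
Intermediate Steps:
x = -2/187 (x = 2/(-3 - 184) = 2/(-187) = 2*(-1/187) = -2/187 ≈ -0.010695)
g(c, b) = -2/(187*c*(-16 + 2*b)) (g(c, b) = -2*1/(c*((-16 + b) + b))/187 = -2*1/(c*(-16 + 2*b))/187 = -2/(187*c*(-16 + 2*b)))
12535/(1/(g(22, -150) + (-1188*37)/(-41235 + 1/(-28150)))) = 12535/(1/(-1/187/(22*(-8 - 150)) + (-1188*37)/(-41235 + 1/(-28150)))) = 12535/(1/(-1/187*1/22/(-158) - 43956/(-41235 - 1/28150))) = 12535/(1/(-1/187*1/22*(-1/158) - 43956/(-1160765251/28150))) = 12535/(1/(1/650012 - 43956*(-28150/1160765251))) = 12535/(1/(1/650012 + 1237361400/1160765251)) = 12535/(1/(804300919102051/754511342333012)) = 12535/(754511342333012/804300919102051) = 12535*(804300919102051/754511342333012) = 10081912020944209285/754511342333012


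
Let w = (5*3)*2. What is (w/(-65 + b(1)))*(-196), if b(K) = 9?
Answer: 105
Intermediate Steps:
w = 30 (w = 15*2 = 30)
(w/(-65 + b(1)))*(-196) = (30/(-65 + 9))*(-196) = (30/(-56))*(-196) = (30*(-1/56))*(-196) = -15/28*(-196) = 105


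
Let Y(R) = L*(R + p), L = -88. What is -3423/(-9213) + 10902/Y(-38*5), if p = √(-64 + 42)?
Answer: 2497036439/2440474564 + 5451*I*√22/1589368 ≈ 1.0232 + 0.016087*I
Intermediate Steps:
p = I*√22 (p = √(-22) = I*√22 ≈ 4.6904*I)
Y(R) = -88*R - 88*I*√22 (Y(R) = -88*(R + I*√22) = -88*R - 88*I*√22)
-3423/(-9213) + 10902/Y(-38*5) = -3423/(-9213) + 10902/(-(-3344)*5 - 88*I*√22) = -3423*(-1/9213) + 10902/(-88*(-190) - 88*I*√22) = 1141/3071 + 10902/(16720 - 88*I*√22)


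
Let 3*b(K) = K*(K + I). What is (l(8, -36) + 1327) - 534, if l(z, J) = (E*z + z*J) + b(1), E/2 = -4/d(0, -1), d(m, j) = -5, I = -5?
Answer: 7747/15 ≈ 516.47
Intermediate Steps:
b(K) = K*(-5 + K)/3 (b(K) = (K*(K - 5))/3 = (K*(-5 + K))/3 = K*(-5 + K)/3)
E = 8/5 (E = 2*(-4/(-5)) = 2*(-4*(-1/5)) = 2*(4/5) = 8/5 ≈ 1.6000)
l(z, J) = -4/3 + 8*z/5 + J*z (l(z, J) = (8*z/5 + z*J) + (1/3)*1*(-5 + 1) = (8*z/5 + J*z) + (1/3)*1*(-4) = (8*z/5 + J*z) - 4/3 = -4/3 + 8*z/5 + J*z)
(l(8, -36) + 1327) - 534 = ((-4/3 + (8/5)*8 - 36*8) + 1327) - 534 = ((-4/3 + 64/5 - 288) + 1327) - 534 = (-4148/15 + 1327) - 534 = 15757/15 - 534 = 7747/15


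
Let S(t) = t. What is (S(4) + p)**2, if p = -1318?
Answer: 1726596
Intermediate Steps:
(S(4) + p)**2 = (4 - 1318)**2 = (-1314)**2 = 1726596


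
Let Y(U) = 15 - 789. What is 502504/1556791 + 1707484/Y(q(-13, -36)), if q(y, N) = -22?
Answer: -1328903392874/602478117 ≈ -2205.7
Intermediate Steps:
Y(U) = -774
502504/1556791 + 1707484/Y(q(-13, -36)) = 502504/1556791 + 1707484/(-774) = 502504*(1/1556791) + 1707484*(-1/774) = 502504/1556791 - 853742/387 = -1328903392874/602478117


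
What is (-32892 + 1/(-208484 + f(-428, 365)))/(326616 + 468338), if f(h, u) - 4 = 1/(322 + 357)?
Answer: -4656123072427/112532033940726 ≈ -0.041376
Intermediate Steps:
f(h, u) = 2717/679 (f(h, u) = 4 + 1/(322 + 357) = 4 + 1/679 = 2717/679)
(-32892 + 1/(-208484 + f(-428, 365)))/(326616 + 468338) = (-32892 + 1/(-208484 + 2717/679))/(326616 + 468338) = (-32892 + 1/(-141557919/679))/794954 = (-32892 - 679/141557919)*(1/794954) = -4656123072427/141557919*1/794954 = -4656123072427/112532033940726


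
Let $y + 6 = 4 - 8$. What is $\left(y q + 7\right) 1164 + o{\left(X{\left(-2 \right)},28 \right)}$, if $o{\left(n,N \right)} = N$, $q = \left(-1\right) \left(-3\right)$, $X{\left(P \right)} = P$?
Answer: $-26744$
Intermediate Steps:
$y = -10$ ($y = -6 + \left(4 - 8\right) = -6 - 4 = -10$)
$q = 3$
$\left(y q + 7\right) 1164 + o{\left(X{\left(-2 \right)},28 \right)} = \left(\left(-10\right) 3 + 7\right) 1164 + 28 = \left(-30 + 7\right) 1164 + 28 = \left(-23\right) 1164 + 28 = -26772 + 28 = -26744$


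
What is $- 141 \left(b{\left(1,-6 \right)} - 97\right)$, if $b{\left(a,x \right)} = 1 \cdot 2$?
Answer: $13395$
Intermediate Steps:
$b{\left(a,x \right)} = 2$
$- 141 \left(b{\left(1,-6 \right)} - 97\right) = - 141 \left(2 - 97\right) = \left(-141\right) \left(-95\right) = 13395$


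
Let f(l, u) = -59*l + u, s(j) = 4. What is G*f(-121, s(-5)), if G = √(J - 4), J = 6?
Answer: 7143*√2 ≈ 10102.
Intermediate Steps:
f(l, u) = u - 59*l
G = √2 (G = √(6 - 4) = √2 ≈ 1.4142)
G*f(-121, s(-5)) = √2*(4 - 59*(-121)) = √2*(4 + 7139) = √2*7143 = 7143*√2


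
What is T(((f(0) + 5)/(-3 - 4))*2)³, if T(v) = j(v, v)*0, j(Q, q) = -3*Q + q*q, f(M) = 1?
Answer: 0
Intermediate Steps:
j(Q, q) = q² - 3*Q (j(Q, q) = -3*Q + q² = q² - 3*Q)
T(v) = 0 (T(v) = (v² - 3*v)*0 = 0)
T(((f(0) + 5)/(-3 - 4))*2)³ = 0³ = 0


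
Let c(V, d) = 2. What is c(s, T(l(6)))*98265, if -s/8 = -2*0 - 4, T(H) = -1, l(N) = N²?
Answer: 196530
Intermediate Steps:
s = 32 (s = -8*(-2*0 - 4) = -8*(0 - 4) = -8*(-4) = 32)
c(s, T(l(6)))*98265 = 2*98265 = 196530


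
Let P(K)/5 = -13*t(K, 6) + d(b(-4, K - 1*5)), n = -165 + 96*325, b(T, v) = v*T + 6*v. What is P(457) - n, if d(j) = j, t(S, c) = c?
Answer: -26905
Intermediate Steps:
b(T, v) = 6*v + T*v (b(T, v) = T*v + 6*v = 6*v + T*v)
n = 31035 (n = -165 + 31200 = 31035)
P(K) = -440 + 10*K (P(K) = 5*(-13*6 + (K - 1*5)*(6 - 4)) = 5*(-78 + (K - 5)*2) = 5*(-78 + (-5 + K)*2) = 5*(-78 + (-10 + 2*K)) = 5*(-88 + 2*K) = -440 + 10*K)
P(457) - n = (-440 + 10*457) - 1*31035 = (-440 + 4570) - 31035 = 4130 - 31035 = -26905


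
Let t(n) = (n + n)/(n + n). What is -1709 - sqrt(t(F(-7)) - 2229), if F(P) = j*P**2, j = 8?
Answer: -1709 - 2*I*sqrt(557) ≈ -1709.0 - 47.202*I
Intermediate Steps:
F(P) = 8*P**2
t(n) = 1 (t(n) = (2*n)/((2*n)) = (2*n)*(1/(2*n)) = 1)
-1709 - sqrt(t(F(-7)) - 2229) = -1709 - sqrt(1 - 2229) = -1709 - sqrt(-2228) = -1709 - 2*I*sqrt(557)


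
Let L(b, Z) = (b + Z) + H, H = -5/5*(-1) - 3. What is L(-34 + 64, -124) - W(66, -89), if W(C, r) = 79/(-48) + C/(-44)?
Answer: -4457/48 ≈ -92.854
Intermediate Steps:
W(C, r) = -79/48 - C/44 (W(C, r) = 79*(-1/48) + C*(-1/44) = -79/48 - C/44)
H = -2 (H = -5*⅕*(-1) - 3 = -1*(-1) - 3 = 1 - 3 = -2)
L(b, Z) = -2 + Z + b (L(b, Z) = (b + Z) - 2 = (Z + b) - 2 = -2 + Z + b)
L(-34 + 64, -124) - W(66, -89) = (-2 - 124 + (-34 + 64)) - (-79/48 - 1/44*66) = (-2 - 124 + 30) - (-79/48 - 3/2) = -96 - 1*(-151/48) = -96 + 151/48 = -4457/48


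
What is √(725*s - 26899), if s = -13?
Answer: 6*I*√1009 ≈ 190.59*I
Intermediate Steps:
√(725*s - 26899) = √(725*(-13) - 26899) = √(-9425 - 26899) = √(-36324) = 6*I*√1009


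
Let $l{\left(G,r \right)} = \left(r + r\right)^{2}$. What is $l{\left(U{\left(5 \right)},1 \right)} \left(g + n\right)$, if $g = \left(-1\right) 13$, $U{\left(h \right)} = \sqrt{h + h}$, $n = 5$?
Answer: $-32$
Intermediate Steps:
$U{\left(h \right)} = \sqrt{2} \sqrt{h}$ ($U{\left(h \right)} = \sqrt{2 h} = \sqrt{2} \sqrt{h}$)
$l{\left(G,r \right)} = 4 r^{2}$ ($l{\left(G,r \right)} = \left(2 r\right)^{2} = 4 r^{2}$)
$g = -13$
$l{\left(U{\left(5 \right)},1 \right)} \left(g + n\right) = 4 \cdot 1^{2} \left(-13 + 5\right) = 4 \cdot 1 \left(-8\right) = 4 \left(-8\right) = -32$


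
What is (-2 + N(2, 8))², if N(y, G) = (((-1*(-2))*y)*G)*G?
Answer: 64516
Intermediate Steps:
N(y, G) = 2*y*G² (N(y, G) = ((2*y)*G)*G = (2*G*y)*G = 2*y*G²)
(-2 + N(2, 8))² = (-2 + 2*2*8²)² = (-2 + 2*2*64)² = (-2 + 256)² = 254² = 64516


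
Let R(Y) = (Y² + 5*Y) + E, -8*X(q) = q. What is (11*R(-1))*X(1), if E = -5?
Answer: 99/8 ≈ 12.375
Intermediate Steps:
X(q) = -q/8
R(Y) = -5 + Y² + 5*Y (R(Y) = (Y² + 5*Y) - 5 = -5 + Y² + 5*Y)
(11*R(-1))*X(1) = (11*(-5 + (-1)² + 5*(-1)))*(-⅛*1) = (11*(-5 + 1 - 5))*(-⅛) = (11*(-9))*(-⅛) = -99*(-⅛) = 99/8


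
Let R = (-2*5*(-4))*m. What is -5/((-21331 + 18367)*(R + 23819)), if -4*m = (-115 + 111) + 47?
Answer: 5/69324996 ≈ 7.2124e-8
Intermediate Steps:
m = -43/4 (m = -((-115 + 111) + 47)/4 = -(-4 + 47)/4 = -1/4*43 = -43/4 ≈ -10.750)
R = -430 (R = (-2*5*(-4))*(-43/4) = -10*(-4)*(-43/4) = 40*(-43/4) = -430)
-5/((-21331 + 18367)*(R + 23819)) = -5/((-21331 + 18367)*(-430 + 23819)) = -5/(-2964*23389) = -5/(-69324996) = -1/69324996*(-5) = 5/69324996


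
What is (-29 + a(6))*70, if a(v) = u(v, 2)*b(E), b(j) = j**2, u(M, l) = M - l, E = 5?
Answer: 4970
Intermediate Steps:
a(v) = -50 + 25*v (a(v) = (v - 1*2)*5**2 = (v - 2)*25 = (-2 + v)*25 = -50 + 25*v)
(-29 + a(6))*70 = (-29 + (-50 + 25*6))*70 = (-29 + (-50 + 150))*70 = (-29 + 100)*70 = 71*70 = 4970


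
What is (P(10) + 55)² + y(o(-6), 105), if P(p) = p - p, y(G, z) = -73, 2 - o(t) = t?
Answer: 2952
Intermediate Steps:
o(t) = 2 - t
P(p) = 0
(P(10) + 55)² + y(o(-6), 105) = (0 + 55)² - 73 = 55² - 73 = 3025 - 73 = 2952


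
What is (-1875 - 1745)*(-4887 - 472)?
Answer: 19399580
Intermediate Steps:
(-1875 - 1745)*(-4887 - 472) = -3620*(-5359) = 19399580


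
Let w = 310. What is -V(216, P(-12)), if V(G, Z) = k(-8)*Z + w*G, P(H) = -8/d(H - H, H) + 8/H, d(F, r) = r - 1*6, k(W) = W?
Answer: -602656/9 ≈ -66962.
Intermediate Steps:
d(F, r) = -6 + r (d(F, r) = r - 6 = -6 + r)
P(H) = -8/(-6 + H) + 8/H
V(G, Z) = -8*Z + 310*G
-V(216, P(-12)) = -(-(-384)/((-12)*(-6 - 12)) + 310*216) = -(-(-384)*(-1)/(12*(-18)) + 66960) = -(-(-384)*(-1)*(-1)/(12*18) + 66960) = -(-8*(-2/9) + 66960) = -(16/9 + 66960) = -1*602656/9 = -602656/9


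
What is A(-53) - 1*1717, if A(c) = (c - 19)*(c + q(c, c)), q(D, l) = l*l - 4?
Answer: -199861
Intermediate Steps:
q(D, l) = -4 + l² (q(D, l) = l² - 4 = -4 + l²)
A(c) = (-19 + c)*(-4 + c + c²) (A(c) = (c - 19)*(c + (-4 + c²)) = (-19 + c)*(-4 + c + c²))
A(-53) - 1*1717 = (76 + (-53)³ - 23*(-53) - 18*(-53)²) - 1*1717 = (76 - 148877 + 1219 - 18*2809) - 1717 = (76 - 148877 + 1219 - 50562) - 1717 = -198144 - 1717 = -199861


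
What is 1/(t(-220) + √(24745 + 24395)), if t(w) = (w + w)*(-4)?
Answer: 88/152423 - 3*√1365/1524230 ≈ 0.00050462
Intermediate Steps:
t(w) = -8*w (t(w) = (2*w)*(-4) = -8*w)
1/(t(-220) + √(24745 + 24395)) = 1/(-8*(-220) + √(24745 + 24395)) = 1/(1760 + √49140) = 1/(1760 + 6*√1365)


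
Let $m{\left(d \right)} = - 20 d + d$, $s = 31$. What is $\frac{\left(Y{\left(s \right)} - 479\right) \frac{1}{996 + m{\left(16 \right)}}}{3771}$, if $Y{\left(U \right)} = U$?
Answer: $- \frac{112}{652383} \approx -0.00017168$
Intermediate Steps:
$m{\left(d \right)} = - 19 d$
$\frac{\left(Y{\left(s \right)} - 479\right) \frac{1}{996 + m{\left(16 \right)}}}{3771} = \frac{\left(31 - 479\right) \frac{1}{996 - 304}}{3771} = - \frac{448}{996 - 304} \cdot \frac{1}{3771} = - \frac{448}{692} \cdot \frac{1}{3771} = \left(-448\right) \frac{1}{692} \cdot \frac{1}{3771} = \left(- \frac{112}{173}\right) \frac{1}{3771} = - \frac{112}{652383}$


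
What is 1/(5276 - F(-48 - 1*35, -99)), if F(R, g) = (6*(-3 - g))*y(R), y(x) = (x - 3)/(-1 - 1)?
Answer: -1/19492 ≈ -5.1303e-5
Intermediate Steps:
y(x) = 3/2 - x/2 (y(x) = (-3 + x)/(-2) = (-3 + x)*(-½) = 3/2 - x/2)
F(R, g) = (-18 - 6*g)*(3/2 - R/2) (F(R, g) = (6*(-3 - g))*(3/2 - R/2) = (-18 - 6*g)*(3/2 - R/2))
1/(5276 - F(-48 - 1*35, -99)) = 1/(5276 - 3*(-3 + (-48 - 1*35))*(3 - 99)) = 1/(5276 - 3*(-3 + (-48 - 35))*(-96)) = 1/(5276 - 3*(-3 - 83)*(-96)) = 1/(5276 - 3*(-86)*(-96)) = 1/(5276 - 1*24768) = 1/(5276 - 24768) = 1/(-19492) = -1/19492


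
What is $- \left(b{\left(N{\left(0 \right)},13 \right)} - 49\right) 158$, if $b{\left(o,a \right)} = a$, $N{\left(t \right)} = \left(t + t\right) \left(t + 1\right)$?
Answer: $5688$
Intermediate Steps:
$N{\left(t \right)} = 2 t \left(1 + t\right)$
$- \left(b{\left(N{\left(0 \right)},13 \right)} - 49\right) 158 = - \left(13 - 49\right) 158 = - \left(-36\right) 158 = \left(-1\right) \left(-5688\right) = 5688$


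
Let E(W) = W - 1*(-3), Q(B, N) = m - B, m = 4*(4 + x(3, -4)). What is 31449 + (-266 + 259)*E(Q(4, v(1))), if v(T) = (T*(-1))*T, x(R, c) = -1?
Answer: 31372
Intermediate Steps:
v(T) = -T² (v(T) = (-T)*T = -T²)
m = 12 (m = 4*(4 - 1) = 4*3 = 12)
Q(B, N) = 12 - B
E(W) = 3 + W (E(W) = W + 3 = 3 + W)
31449 + (-266 + 259)*E(Q(4, v(1))) = 31449 + (-266 + 259)*(3 + (12 - 1*4)) = 31449 - 7*(3 + (12 - 4)) = 31449 - 7*(3 + 8) = 31449 - 7*11 = 31449 - 77 = 31372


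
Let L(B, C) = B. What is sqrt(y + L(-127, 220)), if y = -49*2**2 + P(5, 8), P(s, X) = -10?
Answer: 3*I*sqrt(37) ≈ 18.248*I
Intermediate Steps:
y = -206 (y = -49*2**2 - 10 = -49*4 - 10 = -196 - 10 = -206)
sqrt(y + L(-127, 220)) = sqrt(-206 - 127) = sqrt(-333) = 3*I*sqrt(37)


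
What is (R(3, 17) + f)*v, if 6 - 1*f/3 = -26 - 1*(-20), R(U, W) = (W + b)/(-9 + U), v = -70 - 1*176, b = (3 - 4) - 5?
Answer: -8405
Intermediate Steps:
b = -6 (b = -1 - 5 = -6)
v = -246 (v = -70 - 176 = -246)
R(U, W) = (-6 + W)/(-9 + U) (R(U, W) = (W - 6)/(-9 + U) = (-6 + W)/(-9 + U))
f = 36 (f = 18 - 3*(-26 - 1*(-20)) = 18 - 3*(-26 + 20) = 18 - 3*(-6) = 18 + 18 = 36)
(R(3, 17) + f)*v = ((-6 + 17)/(-9 + 3) + 36)*(-246) = (11/(-6) + 36)*(-246) = (-1/6*11 + 36)*(-246) = (-11/6 + 36)*(-246) = (205/6)*(-246) = -8405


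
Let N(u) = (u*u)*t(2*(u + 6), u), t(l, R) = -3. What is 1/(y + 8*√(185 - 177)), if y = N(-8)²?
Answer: 72/2654207 - √2/84934624 ≈ 2.7110e-5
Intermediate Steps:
N(u) = -3*u² (N(u) = (u*u)*(-3) = u²*(-3) = -3*u²)
y = 36864 (y = (-3*(-8)²)² = (-3*64)² = (-192)² = 36864)
1/(y + 8*√(185 - 177)) = 1/(36864 + 8*√(185 - 177)) = 1/(36864 + 8*√8) = 1/(36864 + 8*(2*√2)) = 1/(36864 + 16*√2)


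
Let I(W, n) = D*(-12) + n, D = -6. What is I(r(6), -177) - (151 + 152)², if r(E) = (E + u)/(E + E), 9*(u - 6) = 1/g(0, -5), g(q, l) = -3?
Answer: -91914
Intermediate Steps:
u = 161/27 (u = 6 + (⅑)/(-3) = 6 + (⅑)*(-⅓) = 6 - 1/27 = 161/27 ≈ 5.9630)
r(E) = (161/27 + E)/(2*E) (r(E) = (E + 161/27)/(E + E) = (161/27 + E)/((2*E)) = (161/27 + E)*(1/(2*E)) = (161/27 + E)/(2*E))
I(W, n) = 72 + n (I(W, n) = -6*(-12) + n = 72 + n)
I(r(6), -177) - (151 + 152)² = (72 - 177) - (151 + 152)² = -105 - 1*303² = -105 - 1*91809 = -105 - 91809 = -91914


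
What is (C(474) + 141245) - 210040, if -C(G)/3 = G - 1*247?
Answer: -69476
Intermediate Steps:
C(G) = 741 - 3*G (C(G) = -3*(G - 1*247) = -3*(G - 247) = -3*(-247 + G) = 741 - 3*G)
(C(474) + 141245) - 210040 = ((741 - 3*474) + 141245) - 210040 = ((741 - 1422) + 141245) - 210040 = (-681 + 141245) - 210040 = 140564 - 210040 = -69476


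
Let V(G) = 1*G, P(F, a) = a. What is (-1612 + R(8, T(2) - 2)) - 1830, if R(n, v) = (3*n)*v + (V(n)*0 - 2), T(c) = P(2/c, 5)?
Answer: -3372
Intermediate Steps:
T(c) = 5
V(G) = G
R(n, v) = -2 + 3*n*v (R(n, v) = (3*n)*v + (n*0 - 2) = 3*n*v + (0 - 2) = 3*n*v - 2 = -2 + 3*n*v)
(-1612 + R(8, T(2) - 2)) - 1830 = (-1612 + (-2 + 3*8*(5 - 2))) - 1830 = (-1612 + (-2 + 3*8*3)) - 1830 = (-1612 + (-2 + 72)) - 1830 = (-1612 + 70) - 1830 = -1542 - 1830 = -3372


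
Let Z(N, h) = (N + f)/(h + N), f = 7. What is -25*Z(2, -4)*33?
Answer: 7425/2 ≈ 3712.5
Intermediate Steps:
Z(N, h) = (7 + N)/(N + h) (Z(N, h) = (N + 7)/(h + N) = (7 + N)/(N + h))
-25*Z(2, -4)*33 = -25*(7 + 2)/(2 - 4)*33 = -25*9/(-2)*33 = -(-25)*9/2*33 = -25*(-9/2)*33 = (225/2)*33 = 7425/2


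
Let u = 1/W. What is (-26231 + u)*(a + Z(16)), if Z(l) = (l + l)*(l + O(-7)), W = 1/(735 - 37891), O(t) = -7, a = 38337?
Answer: -2448322875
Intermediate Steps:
W = -1/37156 (W = 1/(-37156) = -1/37156 ≈ -2.6914e-5)
Z(l) = 2*l*(-7 + l) (Z(l) = (l + l)*(l - 7) = (2*l)*(-7 + l) = 2*l*(-7 + l))
u = -37156 (u = 1/(-1/37156) = -37156)
(-26231 + u)*(a + Z(16)) = (-26231 - 37156)*(38337 + 2*16*(-7 + 16)) = -63387*(38337 + 2*16*9) = -63387*(38337 + 288) = -63387*38625 = -2448322875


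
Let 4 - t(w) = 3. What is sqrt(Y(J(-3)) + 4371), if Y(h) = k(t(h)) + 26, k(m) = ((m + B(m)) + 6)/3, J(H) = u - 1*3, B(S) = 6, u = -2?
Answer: 2*sqrt(9903)/3 ≈ 66.343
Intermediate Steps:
t(w) = 1 (t(w) = 4 - 1*3 = 4 - 3 = 1)
J(H) = -5 (J(H) = -2 - 1*3 = -2 - 3 = -5)
k(m) = 4 + m/3 (k(m) = ((m + 6) + 6)/3 = ((6 + m) + 6)*(1/3) = (12 + m)*(1/3) = 4 + m/3)
Y(h) = 91/3 (Y(h) = (4 + (1/3)*1) + 26 = (4 + 1/3) + 26 = 13/3 + 26 = 91/3)
sqrt(Y(J(-3)) + 4371) = sqrt(91/3 + 4371) = sqrt(13204/3) = 2*sqrt(9903)/3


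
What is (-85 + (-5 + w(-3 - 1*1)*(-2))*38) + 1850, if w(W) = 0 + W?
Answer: 1879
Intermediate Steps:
w(W) = W
(-85 + (-5 + w(-3 - 1*1)*(-2))*38) + 1850 = (-85 + (-5 + (-3 - 1*1)*(-2))*38) + 1850 = (-85 + (-5 + (-3 - 1)*(-2))*38) + 1850 = (-85 + (-5 - 4*(-2))*38) + 1850 = (-85 + (-5 + 8)*38) + 1850 = (-85 + 3*38) + 1850 = (-85 + 114) + 1850 = 29 + 1850 = 1879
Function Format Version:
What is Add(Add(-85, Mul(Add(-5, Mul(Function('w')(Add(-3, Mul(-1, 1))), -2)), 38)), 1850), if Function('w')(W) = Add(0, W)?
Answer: 1879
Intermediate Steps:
Function('w')(W) = W
Add(Add(-85, Mul(Add(-5, Mul(Function('w')(Add(-3, Mul(-1, 1))), -2)), 38)), 1850) = Add(Add(-85, Mul(Add(-5, Mul(Add(-3, Mul(-1, 1)), -2)), 38)), 1850) = Add(Add(-85, Mul(Add(-5, Mul(Add(-3, -1), -2)), 38)), 1850) = Add(Add(-85, Mul(Add(-5, Mul(-4, -2)), 38)), 1850) = Add(Add(-85, Mul(Add(-5, 8), 38)), 1850) = Add(Add(-85, Mul(3, 38)), 1850) = Add(Add(-85, 114), 1850) = Add(29, 1850) = 1879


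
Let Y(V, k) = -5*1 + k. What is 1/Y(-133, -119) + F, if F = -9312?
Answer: -1154689/124 ≈ -9312.0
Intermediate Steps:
Y(V, k) = -5 + k
1/Y(-133, -119) + F = 1/(-5 - 119) - 9312 = 1/(-124) - 9312 = -1/124 - 9312 = -1154689/124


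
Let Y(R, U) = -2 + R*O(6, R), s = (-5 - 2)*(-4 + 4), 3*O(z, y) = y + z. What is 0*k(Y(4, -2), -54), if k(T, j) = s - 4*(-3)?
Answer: 0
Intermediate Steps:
O(z, y) = y/3 + z/3 (O(z, y) = (y + z)/3 = y/3 + z/3)
s = 0 (s = -7*0 = 0)
Y(R, U) = -2 + R*(2 + R/3) (Y(R, U) = -2 + R*(R/3 + (⅓)*6) = -2 + R*(R/3 + 2) = -2 + R*(2 + R/3))
k(T, j) = 12 (k(T, j) = 0 - 4*(-3) = 0 + 12 = 12)
0*k(Y(4, -2), -54) = 0*12 = 0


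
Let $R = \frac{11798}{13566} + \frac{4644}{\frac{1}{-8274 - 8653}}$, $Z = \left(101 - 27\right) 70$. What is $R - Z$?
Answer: $- \frac{31367052685}{399} \approx -7.8614 \cdot 10^{7}$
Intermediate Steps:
$Z = 5180$ ($Z = 74 \cdot 70 = 5180$)
$R = - \frac{31364985865}{399}$ ($R = 11798 \cdot \frac{1}{13566} + \frac{4644}{\frac{1}{-16927}} = \frac{347}{399} + \frac{4644}{- \frac{1}{16927}} = \frac{347}{399} + 4644 \left(-16927\right) = \frac{347}{399} - 78608988 = - \frac{31364985865}{399} \approx -7.8609 \cdot 10^{7}$)
$R - Z = - \frac{31364985865}{399} - 5180 = - \frac{31367052685}{399}$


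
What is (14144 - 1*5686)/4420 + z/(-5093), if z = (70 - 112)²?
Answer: 17639857/11255530 ≈ 1.5672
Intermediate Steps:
z = 1764 (z = (-42)² = 1764)
(14144 - 1*5686)/4420 + z/(-5093) = (14144 - 1*5686)/4420 + 1764/(-5093) = (14144 - 5686)*(1/4420) + 1764*(-1/5093) = 8458*(1/4420) - 1764/5093 = 4229/2210 - 1764/5093 = 17639857/11255530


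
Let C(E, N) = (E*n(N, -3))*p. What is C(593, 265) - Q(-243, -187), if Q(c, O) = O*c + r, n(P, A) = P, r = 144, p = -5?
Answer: -831310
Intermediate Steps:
Q(c, O) = 144 + O*c (Q(c, O) = O*c + 144 = 144 + O*c)
C(E, N) = -5*E*N (C(E, N) = (E*N)*(-5) = -5*E*N)
C(593, 265) - Q(-243, -187) = -5*593*265 - (144 - 187*(-243)) = -785725 - (144 + 45441) = -785725 - 1*45585 = -785725 - 45585 = -831310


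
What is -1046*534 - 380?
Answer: -558944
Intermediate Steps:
-1046*534 - 380 = -558564 - 380 = -558944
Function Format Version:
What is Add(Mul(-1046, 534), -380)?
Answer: -558944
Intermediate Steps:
Add(Mul(-1046, 534), -380) = Add(-558564, -380) = -558944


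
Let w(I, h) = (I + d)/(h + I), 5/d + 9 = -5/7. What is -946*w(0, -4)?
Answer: -16555/136 ≈ -121.73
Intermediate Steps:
d = -35/68 (d = 5/(-9 - 5/7) = 5/(-68/7) = 5*(-7/68) = -35/68 ≈ -0.51471)
w(I, h) = (-35/68 + I)/(I + h) (w(I, h) = (I - 35/68)/(h + I) = (-35/68 + I)/(I + h))
-946*w(0, -4) = -946*(-35/68 + 0)/(0 - 4) = -946*(-35)/((-4)*68) = -(-473)*(-35)/(2*68) = -946*35/272 = -16555/136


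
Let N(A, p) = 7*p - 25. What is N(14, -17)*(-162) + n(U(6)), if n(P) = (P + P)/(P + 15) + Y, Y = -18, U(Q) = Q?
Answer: 163174/7 ≈ 23311.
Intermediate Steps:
N(A, p) = -25 + 7*p
n(P) = -18 + 2*P/(15 + P) (n(P) = (P + P)/(P + 15) - 18 = (2*P)/(15 + P) - 18 = 2*P/(15 + P) - 18 = -18 + 2*P/(15 + P))
N(14, -17)*(-162) + n(U(6)) = (-25 + 7*(-17))*(-162) + 2*(-135 - 8*6)/(15 + 6) = (-25 - 119)*(-162) + 2*(-135 - 48)/21 = -144*(-162) + 2*(1/21)*(-183) = 23328 - 122/7 = 163174/7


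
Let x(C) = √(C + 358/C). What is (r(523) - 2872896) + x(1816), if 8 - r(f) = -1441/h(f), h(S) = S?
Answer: -1502518983/523 + √374347289/454 ≈ -2.8728e+6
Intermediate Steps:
r(f) = 8 + 1441/f (r(f) = 8 - (-1441)/f = 8 + 1441/f)
(r(523) - 2872896) + x(1816) = ((8 + 1441/523) - 2872896) + √(1816 + 358/1816) = ((8 + 1441*(1/523)) - 2872896) + √(1816 + 358*(1/1816)) = ((8 + 1441/523) - 2872896) + √(1816 + 179/908) = (5625/523 - 2872896) + √(1649107/908) = -1502518983/523 + √374347289/454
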